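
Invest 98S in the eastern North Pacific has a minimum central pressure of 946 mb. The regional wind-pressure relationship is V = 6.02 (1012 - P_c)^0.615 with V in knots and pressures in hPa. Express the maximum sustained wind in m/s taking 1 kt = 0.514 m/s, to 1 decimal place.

ΔP = 1012 − 946 = 66 mb.
V ≈ 6.02 × 66^0.615 = 6.02 × 13.153 ≈ 79.180 kt.
79.180 × 0.514 ≈ 40.70 m/s → 40.7 m/s.

40.7 m/s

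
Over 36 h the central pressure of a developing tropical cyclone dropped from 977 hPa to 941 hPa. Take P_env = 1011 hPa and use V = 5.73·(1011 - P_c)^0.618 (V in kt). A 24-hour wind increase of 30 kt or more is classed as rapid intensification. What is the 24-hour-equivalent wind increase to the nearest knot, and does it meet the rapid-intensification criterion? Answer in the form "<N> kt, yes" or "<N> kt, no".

V₁: ΔP = 34, V ≈ 5.73 × 34^0.618 ≈ 50.65 kt.
V₂: ΔP = 70, V ≈ 5.73 × 70^0.618 ≈ 79.15 kt.
ΔV over 36 h = 28.50 kt → 24 h equivalent = 28.50 × 24/36 ≈ 19.00 kt.
19 kt < 30 kt ⇒ not rapid intensification.

19 kt, no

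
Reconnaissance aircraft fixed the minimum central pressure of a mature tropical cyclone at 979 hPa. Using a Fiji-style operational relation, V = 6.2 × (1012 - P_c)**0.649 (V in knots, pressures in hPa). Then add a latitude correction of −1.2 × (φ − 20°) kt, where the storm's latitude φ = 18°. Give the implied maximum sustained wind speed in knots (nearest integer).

ΔP = 1012 − 979 = 33 hPa.
33^0.649 ≈ 9.672.
V ≈ 6.2 × 9.672 ≈ 60.0 kt.
Latitude correction: −1.2 × (18 − 20) = 2.4 kt.
Corrected V ≈ 62.4 kt → 62 kt.

62 kt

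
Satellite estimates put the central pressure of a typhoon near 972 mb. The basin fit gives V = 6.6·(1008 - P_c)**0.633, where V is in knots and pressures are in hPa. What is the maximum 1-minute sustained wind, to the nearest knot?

ΔP = 1008 − 972 = 36 mb.
36^0.633 ≈ 9.664.
V ≈ 6.6 × 9.664 ≈ 63.8 kt.

64 kt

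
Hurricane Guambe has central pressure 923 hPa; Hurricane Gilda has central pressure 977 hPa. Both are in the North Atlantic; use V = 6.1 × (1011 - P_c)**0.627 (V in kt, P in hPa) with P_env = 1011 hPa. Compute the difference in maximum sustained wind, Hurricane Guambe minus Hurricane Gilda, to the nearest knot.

45 kt

Hurricane Guambe: ΔP = 88; V ≈ 6.1 × 88^0.627 ≈ 101.05 kt.
Hurricane Gilda: ΔP = 34; V ≈ 6.1 × 34^0.627 ≈ 55.66 kt.
Difference ≈ 101.05 − 55.66 = 45.39 → 45 kt.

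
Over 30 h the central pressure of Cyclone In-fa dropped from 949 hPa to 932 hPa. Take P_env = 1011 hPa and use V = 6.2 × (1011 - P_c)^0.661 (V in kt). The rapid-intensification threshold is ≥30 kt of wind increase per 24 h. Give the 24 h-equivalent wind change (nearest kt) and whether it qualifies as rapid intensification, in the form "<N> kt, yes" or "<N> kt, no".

13 kt, no

V₁: ΔP = 62, V ≈ 6.2 × 62^0.661 ≈ 94.88 kt.
V₂: ΔP = 79, V ≈ 6.2 × 79^0.661 ≈ 111.36 kt.
ΔV over 30 h = 16.48 kt → 24 h equivalent = 16.48 × 24/30 ≈ 13.18 kt.
13 kt < 30 kt ⇒ not rapid intensification.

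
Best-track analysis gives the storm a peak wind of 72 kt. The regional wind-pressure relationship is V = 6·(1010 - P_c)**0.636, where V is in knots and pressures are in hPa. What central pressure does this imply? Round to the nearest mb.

ΔP = (V / 6)^(1/0.636) = (72/6)^1.572.
72/6 = 12.000; 12.000^1.572 ≈ 49.75 mb.
P_c = 1010 − 49.75 = 960.25 ≈ 960 mb.

960 mb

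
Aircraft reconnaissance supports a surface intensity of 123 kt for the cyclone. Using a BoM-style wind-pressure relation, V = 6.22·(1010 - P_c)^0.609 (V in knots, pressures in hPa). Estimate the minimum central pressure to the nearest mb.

ΔP = (V / 6.22)^(1/0.609) = (123/6.22)^1.642.
123/6.22 = 19.775; 19.775^1.642 ≈ 134.36 mb.
P_c = 1010 − 134.36 = 875.64 ≈ 876 mb.

876 mb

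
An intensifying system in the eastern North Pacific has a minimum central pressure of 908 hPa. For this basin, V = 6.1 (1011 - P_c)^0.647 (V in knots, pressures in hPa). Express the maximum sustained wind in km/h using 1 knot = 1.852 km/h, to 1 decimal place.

226.6 km/h

ΔP = 1011 − 908 = 103 hPa.
V ≈ 6.1 × 103^0.647 = 6.1 × 20.059 ≈ 122.359 kt.
122.359 × 1.852 ≈ 226.61 km/h → 226.6 km/h.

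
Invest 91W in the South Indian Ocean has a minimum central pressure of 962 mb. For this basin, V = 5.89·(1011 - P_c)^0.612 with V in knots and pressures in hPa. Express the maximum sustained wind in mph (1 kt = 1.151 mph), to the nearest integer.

73 mph

ΔP = 1011 − 962 = 49 mb.
V ≈ 5.89 × 49^0.612 = 5.89 × 10.824 ≈ 63.755 kt.
63.755 × 1.151 ≈ 73.38 mph → 73 mph.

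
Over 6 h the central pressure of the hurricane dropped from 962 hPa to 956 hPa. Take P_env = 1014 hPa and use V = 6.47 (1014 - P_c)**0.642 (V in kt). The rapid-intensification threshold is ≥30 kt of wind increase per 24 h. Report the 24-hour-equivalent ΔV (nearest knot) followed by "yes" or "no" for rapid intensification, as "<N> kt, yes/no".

24 kt, no

V₁: ΔP = 52, V ≈ 6.47 × 52^0.642 ≈ 81.77 kt.
V₂: ΔP = 58, V ≈ 6.47 × 58^0.642 ≈ 87.71 kt.
ΔV over 6 h = 5.94 kt → 24 h equivalent = 5.94 × 24/6 ≈ 23.76 kt.
24 kt < 30 kt ⇒ not rapid intensification.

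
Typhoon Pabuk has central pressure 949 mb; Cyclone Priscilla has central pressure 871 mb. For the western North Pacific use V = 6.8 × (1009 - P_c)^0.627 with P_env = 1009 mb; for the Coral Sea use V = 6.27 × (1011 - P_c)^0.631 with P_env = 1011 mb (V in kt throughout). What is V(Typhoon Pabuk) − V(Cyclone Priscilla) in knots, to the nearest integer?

-53 kt

Typhoon Pabuk: ΔP = 60; V ≈ 6.8 × 60^0.627 ≈ 88.60 kt.
Cyclone Priscilla: ΔP = 140; V ≈ 6.27 × 140^0.631 ≈ 141.73 kt.
Difference ≈ 88.60 − 141.73 = -53.13 → -53 kt.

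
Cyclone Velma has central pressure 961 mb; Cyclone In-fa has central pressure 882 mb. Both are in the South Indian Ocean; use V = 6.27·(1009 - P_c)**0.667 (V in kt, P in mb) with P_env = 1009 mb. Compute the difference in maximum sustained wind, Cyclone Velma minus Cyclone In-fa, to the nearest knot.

Cyclone Velma: ΔP = 48; V ≈ 6.27 × 48^0.667 ≈ 82.92 kt.
Cyclone In-fa: ΔP = 127; V ≈ 6.27 × 127^0.667 ≈ 158.67 kt.
Difference ≈ 82.92 − 158.67 = -75.75 → -76 kt.

-76 kt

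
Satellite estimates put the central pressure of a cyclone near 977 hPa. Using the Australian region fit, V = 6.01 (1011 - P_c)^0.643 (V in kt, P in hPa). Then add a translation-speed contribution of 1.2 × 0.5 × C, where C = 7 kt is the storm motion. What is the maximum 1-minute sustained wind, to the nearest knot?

62 kt

ΔP = 1011 − 977 = 34 hPa.
34^0.643 ≈ 9.655.
V ≈ 6.01 × 9.655 ≈ 58.0 kt.
Translation term: 1.2 × 0.5 × 7 = 4.2 kt.
Corrected V ≈ 62.2 kt → 62 kt.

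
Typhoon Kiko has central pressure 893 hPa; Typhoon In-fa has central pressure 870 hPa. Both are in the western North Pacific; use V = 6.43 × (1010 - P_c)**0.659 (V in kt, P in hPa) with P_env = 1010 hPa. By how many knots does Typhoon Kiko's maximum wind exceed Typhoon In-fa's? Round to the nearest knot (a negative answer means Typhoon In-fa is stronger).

Typhoon Kiko: ΔP = 117; V ≈ 6.43 × 117^0.659 ≈ 148.30 kt.
Typhoon In-fa: ΔP = 140; V ≈ 6.43 × 140^0.659 ≈ 166.92 kt.
Difference ≈ 148.30 − 166.92 = -18.62 → -19 kt.

-19 kt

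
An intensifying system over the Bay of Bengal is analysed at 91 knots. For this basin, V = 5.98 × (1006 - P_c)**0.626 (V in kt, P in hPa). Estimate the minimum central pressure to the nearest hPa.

929 hPa

ΔP = (V / 5.98)^(1/0.626) = (91/5.98)^1.597.
91/5.98 = 15.217; 15.217^1.597 ≈ 77.40 hPa.
P_c = 1006 − 77.40 = 928.60 ≈ 929 hPa.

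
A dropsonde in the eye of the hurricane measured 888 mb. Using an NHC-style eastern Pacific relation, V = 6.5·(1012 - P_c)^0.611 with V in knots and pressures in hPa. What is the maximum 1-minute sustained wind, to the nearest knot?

ΔP = 1012 − 888 = 124 mb.
124^0.611 ≈ 19.014.
V ≈ 6.5 × 19.014 ≈ 123.6 kt.

124 kt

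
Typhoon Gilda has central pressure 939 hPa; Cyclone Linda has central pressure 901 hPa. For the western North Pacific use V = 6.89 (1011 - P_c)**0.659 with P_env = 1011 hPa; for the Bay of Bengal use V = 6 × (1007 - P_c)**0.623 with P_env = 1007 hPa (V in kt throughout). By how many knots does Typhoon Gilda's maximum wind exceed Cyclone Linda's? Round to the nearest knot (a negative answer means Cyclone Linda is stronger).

Typhoon Gilda: ΔP = 72; V ≈ 6.89 × 72^0.659 ≈ 115.40 kt.
Cyclone Linda: ΔP = 106; V ≈ 6 × 106^0.623 ≈ 109.63 kt.
Difference ≈ 115.40 − 109.63 = 5.77 → 6 kt.

6 kt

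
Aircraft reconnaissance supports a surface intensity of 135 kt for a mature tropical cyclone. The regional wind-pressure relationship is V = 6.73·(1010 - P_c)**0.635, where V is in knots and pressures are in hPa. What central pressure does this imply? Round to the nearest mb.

ΔP = (V / 6.73)^(1/0.635) = (135/6.73)^1.575.
135/6.73 = 20.059; 20.059^1.575 ≈ 112.43 mb.
P_c = 1010 − 112.43 = 897.57 ≈ 898 mb.

898 mb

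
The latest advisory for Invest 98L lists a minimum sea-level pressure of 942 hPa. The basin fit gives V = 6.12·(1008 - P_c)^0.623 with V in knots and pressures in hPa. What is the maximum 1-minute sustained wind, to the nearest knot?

ΔP = 1008 − 942 = 66 hPa.
66^0.623 ≈ 13.601.
V ≈ 6.12 × 13.601 ≈ 83.2 kt.

83 kt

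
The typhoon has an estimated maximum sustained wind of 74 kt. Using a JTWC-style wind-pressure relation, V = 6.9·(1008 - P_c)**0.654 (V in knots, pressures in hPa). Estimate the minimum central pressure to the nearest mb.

970 mb

ΔP = (V / 6.9)^(1/0.654) = (74/6.9)^1.529.
74/6.9 = 10.725; 10.725^1.529 ≈ 37.63 mb.
P_c = 1008 − 37.63 = 970.37 ≈ 970 mb.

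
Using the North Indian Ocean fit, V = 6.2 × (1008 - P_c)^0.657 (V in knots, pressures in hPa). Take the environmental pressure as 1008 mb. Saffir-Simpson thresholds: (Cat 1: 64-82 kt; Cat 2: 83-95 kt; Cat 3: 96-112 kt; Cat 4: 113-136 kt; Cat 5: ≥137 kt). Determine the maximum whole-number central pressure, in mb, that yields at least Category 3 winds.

943 mb

Category 3 begins at V = 96 kt.
Required ΔP = (96/6.2)^(1/0.657) = 15.484^1.522 ≈ 64.73 mb.
P_c ≤ 1008 − 64.73 = 943.27, so the highest integer P_c is 943 mb.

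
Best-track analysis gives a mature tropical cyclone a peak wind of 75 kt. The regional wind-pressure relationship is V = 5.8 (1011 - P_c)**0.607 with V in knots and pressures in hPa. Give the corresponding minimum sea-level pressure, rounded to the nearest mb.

ΔP = (V / 5.8)^(1/0.607) = (75/5.8)^1.647.
75/5.8 = 12.931; 12.931^1.647 ≈ 67.82 mb.
P_c = 1011 − 67.82 = 943.18 ≈ 943 mb.

943 mb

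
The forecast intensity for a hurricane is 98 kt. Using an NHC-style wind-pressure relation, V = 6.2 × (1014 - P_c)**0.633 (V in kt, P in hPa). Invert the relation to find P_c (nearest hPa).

936 hPa

ΔP = (V / 6.2)^(1/0.633) = (98/6.2)^1.580.
98/6.2 = 15.806; 15.806^1.580 ≈ 78.32 hPa.
P_c = 1014 − 78.32 = 935.68 ≈ 936 hPa.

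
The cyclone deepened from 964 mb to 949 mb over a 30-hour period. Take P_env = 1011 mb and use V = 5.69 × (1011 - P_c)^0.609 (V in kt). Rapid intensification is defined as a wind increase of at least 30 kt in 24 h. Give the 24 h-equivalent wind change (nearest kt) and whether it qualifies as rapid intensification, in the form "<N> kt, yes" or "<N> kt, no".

9 kt, no

V₁: ΔP = 47, V ≈ 5.69 × 47^0.609 ≈ 59.35 kt.
V₂: ΔP = 62, V ≈ 5.69 × 62^0.609 ≈ 70.26 kt.
ΔV over 30 h = 10.91 kt → 24 h equivalent = 10.91 × 24/30 ≈ 8.73 kt.
9 kt < 30 kt ⇒ not rapid intensification.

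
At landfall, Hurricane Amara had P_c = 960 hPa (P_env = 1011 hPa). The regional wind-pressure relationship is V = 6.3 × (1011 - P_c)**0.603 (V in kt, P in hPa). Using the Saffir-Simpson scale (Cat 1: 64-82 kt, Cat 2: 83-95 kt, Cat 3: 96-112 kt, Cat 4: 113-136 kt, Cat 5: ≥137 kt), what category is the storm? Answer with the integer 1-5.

1

ΔP = 1011 − 960 = 51 hPa.
V ≈ 6.3 × 51^0.603 = 6.3 × 10.71 ≈ 67 kt.
67 kt falls in the Category 1 band.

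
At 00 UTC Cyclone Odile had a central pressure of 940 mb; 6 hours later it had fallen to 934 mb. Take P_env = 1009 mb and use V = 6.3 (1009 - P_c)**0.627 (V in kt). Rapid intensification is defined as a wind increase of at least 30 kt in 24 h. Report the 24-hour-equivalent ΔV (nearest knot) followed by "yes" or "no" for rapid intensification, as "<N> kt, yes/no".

19 kt, no

V₁: ΔP = 69, V ≈ 6.3 × 69^0.627 ≈ 89.60 kt.
V₂: ΔP = 75, V ≈ 6.3 × 75^0.627 ≈ 94.41 kt.
ΔV over 6 h = 4.81 kt → 24 h equivalent = 4.81 × 24/6 ≈ 19.24 kt.
19 kt < 30 kt ⇒ not rapid intensification.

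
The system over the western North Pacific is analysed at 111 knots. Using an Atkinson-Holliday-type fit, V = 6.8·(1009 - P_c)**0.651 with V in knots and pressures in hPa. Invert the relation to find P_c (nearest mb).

936 mb

ΔP = (V / 6.8)^(1/0.651) = (111/6.8)^1.536.
111/6.8 = 16.324; 16.324^1.536 ≈ 72.95 mb.
P_c = 1009 − 72.95 = 936.05 ≈ 936 mb.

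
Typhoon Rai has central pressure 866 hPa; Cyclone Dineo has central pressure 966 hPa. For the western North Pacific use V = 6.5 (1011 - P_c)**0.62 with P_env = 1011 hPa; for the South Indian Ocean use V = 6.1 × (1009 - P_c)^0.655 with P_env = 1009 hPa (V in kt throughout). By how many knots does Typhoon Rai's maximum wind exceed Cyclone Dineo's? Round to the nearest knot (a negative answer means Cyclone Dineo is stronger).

Typhoon Rai: ΔP = 145; V ≈ 6.5 × 145^0.62 ≈ 142.22 kt.
Cyclone Dineo: ΔP = 43; V ≈ 6.1 × 43^0.655 ≈ 71.66 kt.
Difference ≈ 142.22 − 71.66 = 70.56 → 71 kt.

71 kt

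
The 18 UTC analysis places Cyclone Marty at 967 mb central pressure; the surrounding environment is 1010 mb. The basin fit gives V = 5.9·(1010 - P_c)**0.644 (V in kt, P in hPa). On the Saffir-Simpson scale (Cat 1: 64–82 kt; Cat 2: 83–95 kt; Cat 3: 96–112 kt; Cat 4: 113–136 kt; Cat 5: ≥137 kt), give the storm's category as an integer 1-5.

ΔP = 1010 − 967 = 43 mb.
V ≈ 5.9 × 43^0.644 = 5.9 × 11.27 ≈ 66 kt.
66 kt falls in the Category 1 band.

1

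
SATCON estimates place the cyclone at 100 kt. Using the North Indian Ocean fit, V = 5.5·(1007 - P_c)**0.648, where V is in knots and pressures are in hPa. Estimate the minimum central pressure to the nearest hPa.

ΔP = (V / 5.5)^(1/0.648) = (100/5.5)^1.543.
100/5.5 = 18.182; 18.182^1.543 ≈ 87.88 hPa.
P_c = 1007 − 87.88 = 919.12 ≈ 919 hPa.

919 hPa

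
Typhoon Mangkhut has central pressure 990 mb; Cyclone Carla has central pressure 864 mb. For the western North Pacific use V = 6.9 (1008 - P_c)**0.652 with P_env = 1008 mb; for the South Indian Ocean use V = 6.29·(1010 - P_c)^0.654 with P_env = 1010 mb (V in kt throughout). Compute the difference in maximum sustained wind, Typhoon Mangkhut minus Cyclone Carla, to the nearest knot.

-118 kt

Typhoon Mangkhut: ΔP = 18; V ≈ 6.9 × 18^0.652 ≈ 45.42 kt.
Cyclone Carla: ΔP = 146; V ≈ 6.29 × 146^0.654 ≈ 163.73 kt.
Difference ≈ 45.42 − 163.73 = -118.31 → -118 kt.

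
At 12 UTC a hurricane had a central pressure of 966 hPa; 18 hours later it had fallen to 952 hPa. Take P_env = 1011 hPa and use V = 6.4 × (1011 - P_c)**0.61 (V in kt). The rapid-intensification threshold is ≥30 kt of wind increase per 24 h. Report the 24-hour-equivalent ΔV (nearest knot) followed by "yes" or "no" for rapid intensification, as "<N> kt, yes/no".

16 kt, no

V₁: ΔP = 45, V ≈ 6.4 × 45^0.61 ≈ 65.26 kt.
V₂: ΔP = 59, V ≈ 6.4 × 59^0.61 ≈ 76.98 kt.
ΔV over 18 h = 11.72 kt → 24 h equivalent = 11.72 × 24/18 ≈ 15.63 kt.
16 kt < 30 kt ⇒ not rapid intensification.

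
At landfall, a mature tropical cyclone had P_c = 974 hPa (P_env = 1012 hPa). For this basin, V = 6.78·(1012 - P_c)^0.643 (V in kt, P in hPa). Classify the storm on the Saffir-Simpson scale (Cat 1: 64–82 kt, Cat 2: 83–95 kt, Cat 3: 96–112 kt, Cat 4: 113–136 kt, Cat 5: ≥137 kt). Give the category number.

ΔP = 1012 − 974 = 38 hPa.
V ≈ 6.78 × 38^0.643 = 6.78 × 10.37 ≈ 70 kt.
70 kt falls in the Category 1 band.

1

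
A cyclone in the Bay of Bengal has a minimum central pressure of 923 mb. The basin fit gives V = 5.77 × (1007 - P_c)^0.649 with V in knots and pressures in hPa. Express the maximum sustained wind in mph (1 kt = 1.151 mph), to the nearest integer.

118 mph

ΔP = 1007 − 923 = 84 mb.
V ≈ 5.77 × 84^0.649 = 5.77 × 17.736 ≈ 102.337 kt.
102.337 × 1.151 ≈ 117.79 mph → 118 mph.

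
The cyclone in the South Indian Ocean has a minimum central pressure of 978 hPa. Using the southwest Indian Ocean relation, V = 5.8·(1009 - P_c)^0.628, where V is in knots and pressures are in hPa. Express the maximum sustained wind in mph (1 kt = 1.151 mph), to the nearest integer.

58 mph

ΔP = 1009 − 978 = 31 hPa.
V ≈ 5.8 × 31^0.628 = 5.8 × 8.641 ≈ 50.119 kt.
50.119 × 1.151 ≈ 57.69 mph → 58 mph.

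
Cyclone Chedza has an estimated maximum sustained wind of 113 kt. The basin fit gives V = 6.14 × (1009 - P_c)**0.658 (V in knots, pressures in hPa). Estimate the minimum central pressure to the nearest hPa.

ΔP = (V / 6.14)^(1/0.658) = (113/6.14)^1.520.
113/6.14 = 18.404; 18.404^1.520 ≈ 83.63 hPa.
P_c = 1009 − 83.63 = 925.37 ≈ 925 hPa.

925 hPa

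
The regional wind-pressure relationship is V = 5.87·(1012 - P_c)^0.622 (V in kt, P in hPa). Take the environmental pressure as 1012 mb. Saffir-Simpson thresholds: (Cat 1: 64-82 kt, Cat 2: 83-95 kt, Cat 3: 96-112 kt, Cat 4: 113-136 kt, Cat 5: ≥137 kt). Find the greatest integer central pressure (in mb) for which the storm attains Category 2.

Category 2 begins at V = 83 kt.
Required ΔP = (83/5.87)^(1/0.622) = 14.140^1.608 ≈ 70.73 mb.
P_c ≤ 1012 − 70.73 = 941.27, so the highest integer P_c is 941 mb.

941 mb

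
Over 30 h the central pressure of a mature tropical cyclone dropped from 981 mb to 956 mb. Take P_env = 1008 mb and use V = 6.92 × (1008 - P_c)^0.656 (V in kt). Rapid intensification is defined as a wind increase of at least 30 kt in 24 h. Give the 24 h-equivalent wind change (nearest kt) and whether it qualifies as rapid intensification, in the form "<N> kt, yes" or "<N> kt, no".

26 kt, no

V₁: ΔP = 27, V ≈ 6.92 × 27^0.656 ≈ 60.13 kt.
V₂: ΔP = 52, V ≈ 6.92 × 52^0.656 ≈ 92.43 kt.
ΔV over 30 h = 32.30 kt → 24 h equivalent = 32.30 × 24/30 ≈ 25.84 kt.
26 kt < 30 kt ⇒ not rapid intensification.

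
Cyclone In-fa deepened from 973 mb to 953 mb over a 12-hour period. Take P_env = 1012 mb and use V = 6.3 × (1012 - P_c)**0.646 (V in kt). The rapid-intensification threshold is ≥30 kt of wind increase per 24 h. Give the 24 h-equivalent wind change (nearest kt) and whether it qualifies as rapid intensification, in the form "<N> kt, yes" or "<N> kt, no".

41 kt, yes

V₁: ΔP = 39, V ≈ 6.3 × 39^0.646 ≈ 67.17 kt.
V₂: ΔP = 59, V ≈ 6.3 × 59^0.646 ≈ 87.76 kt.
ΔV over 12 h = 20.59 kt → 24 h equivalent = 20.59 × 24/12 ≈ 41.18 kt.
41 kt ≥ 30 kt ⇒ rapid intensification.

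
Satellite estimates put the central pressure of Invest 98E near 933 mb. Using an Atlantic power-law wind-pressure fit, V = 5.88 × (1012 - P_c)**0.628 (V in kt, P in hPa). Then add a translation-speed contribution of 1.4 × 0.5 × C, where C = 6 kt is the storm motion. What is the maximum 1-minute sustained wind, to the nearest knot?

96 kt

ΔP = 1012 − 933 = 79 mb.
79^0.628 ≈ 15.549.
V ≈ 5.88 × 15.549 ≈ 91.4 kt.
Translation term: 1.4 × 0.5 × 6 = 4.2 kt.
Corrected V ≈ 95.6 kt → 96 kt.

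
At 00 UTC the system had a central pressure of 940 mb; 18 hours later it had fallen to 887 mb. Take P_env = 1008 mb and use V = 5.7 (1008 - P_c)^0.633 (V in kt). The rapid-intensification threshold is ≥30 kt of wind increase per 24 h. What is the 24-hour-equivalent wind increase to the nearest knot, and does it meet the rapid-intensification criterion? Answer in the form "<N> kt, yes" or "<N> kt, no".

48 kt, yes

V₁: ΔP = 68, V ≈ 5.7 × 68^0.633 ≈ 82.39 kt.
V₂: ΔP = 121, V ≈ 5.7 × 121^0.633 ≈ 118.65 kt.
ΔV over 18 h = 36.26 kt → 24 h equivalent = 36.26 × 24/18 ≈ 48.35 kt.
48 kt ≥ 30 kt ⇒ rapid intensification.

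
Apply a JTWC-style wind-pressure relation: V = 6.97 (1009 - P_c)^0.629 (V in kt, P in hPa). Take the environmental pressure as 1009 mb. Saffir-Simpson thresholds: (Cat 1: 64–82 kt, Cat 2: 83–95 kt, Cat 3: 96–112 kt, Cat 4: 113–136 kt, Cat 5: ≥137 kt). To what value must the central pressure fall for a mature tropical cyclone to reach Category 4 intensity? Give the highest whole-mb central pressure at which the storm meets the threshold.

Category 4 begins at V = 113 kt.
Required ΔP = (113/6.97)^(1/0.629) = 16.212^1.590 ≈ 83.84 mb.
P_c ≤ 1009 − 83.84 = 925.16, so the highest integer P_c is 925 mb.

925 mb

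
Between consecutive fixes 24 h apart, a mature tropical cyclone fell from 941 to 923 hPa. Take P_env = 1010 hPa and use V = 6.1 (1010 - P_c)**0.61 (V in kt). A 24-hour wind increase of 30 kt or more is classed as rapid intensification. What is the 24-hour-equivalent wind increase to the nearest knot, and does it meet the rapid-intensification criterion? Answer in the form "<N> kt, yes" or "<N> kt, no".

12 kt, no

V₁: ΔP = 69, V ≈ 6.1 × 69^0.61 ≈ 80.73 kt.
V₂: ΔP = 87, V ≈ 6.1 × 87^0.61 ≈ 92.99 kt.
ΔV over 24 h = 12.26 kt → 24 h equivalent = 12.26 × 24/24 ≈ 12.26 kt.
12 kt < 30 kt ⇒ not rapid intensification.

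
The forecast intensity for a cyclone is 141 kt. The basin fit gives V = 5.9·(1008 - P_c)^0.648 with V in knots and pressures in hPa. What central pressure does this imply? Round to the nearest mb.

ΔP = (V / 5.9)^(1/0.648) = (141/5.9)^1.543.
141/5.9 = 23.898; 23.898^1.543 ≈ 134.00 mb.
P_c = 1008 − 134.00 = 874.00 ≈ 874 mb.

874 mb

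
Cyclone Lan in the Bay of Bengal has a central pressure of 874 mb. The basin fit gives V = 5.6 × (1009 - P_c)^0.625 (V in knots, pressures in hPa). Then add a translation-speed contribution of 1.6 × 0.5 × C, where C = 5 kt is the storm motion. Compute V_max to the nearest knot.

124 kt

ΔP = 1009 − 874 = 135 mb.
135^0.625 ≈ 21.452.
V ≈ 5.6 × 21.452 ≈ 120.1 kt.
Translation term: 1.6 × 0.5 × 5 = 4 kt.
Corrected V ≈ 124.1 kt → 124 kt.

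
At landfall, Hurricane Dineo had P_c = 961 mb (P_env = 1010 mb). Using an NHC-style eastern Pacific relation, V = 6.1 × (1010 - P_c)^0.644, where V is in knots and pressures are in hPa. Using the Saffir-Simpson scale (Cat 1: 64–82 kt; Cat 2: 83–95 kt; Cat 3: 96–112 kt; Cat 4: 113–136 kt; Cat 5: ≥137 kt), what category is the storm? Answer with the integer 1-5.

1

ΔP = 1010 − 961 = 49 mb.
V ≈ 6.1 × 49^0.644 = 6.1 × 12.26 ≈ 75 kt.
75 kt falls in the Category 1 band.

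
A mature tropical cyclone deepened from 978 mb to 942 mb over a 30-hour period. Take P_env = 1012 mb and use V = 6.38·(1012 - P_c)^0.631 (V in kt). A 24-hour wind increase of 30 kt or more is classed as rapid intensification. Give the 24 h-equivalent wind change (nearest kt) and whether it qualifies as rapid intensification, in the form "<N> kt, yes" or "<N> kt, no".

V₁: ΔP = 34, V ≈ 6.38 × 34^0.631 ≈ 59.05 kt.
V₂: ΔP = 70, V ≈ 6.38 × 70^0.631 ≈ 93.13 kt.
ΔV over 30 h = 34.08 kt → 24 h equivalent = 34.08 × 24/30 ≈ 27.26 kt.
27 kt < 30 kt ⇒ not rapid intensification.

27 kt, no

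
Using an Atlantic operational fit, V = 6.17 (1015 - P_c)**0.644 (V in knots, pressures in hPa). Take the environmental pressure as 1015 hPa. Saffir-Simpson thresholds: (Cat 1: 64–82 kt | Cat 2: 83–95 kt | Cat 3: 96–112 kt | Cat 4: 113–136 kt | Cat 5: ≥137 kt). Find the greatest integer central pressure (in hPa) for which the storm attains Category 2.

Category 2 begins at V = 83 kt.
Required ΔP = (83/6.17)^(1/0.644) = 13.452^1.553 ≈ 56.60 hPa.
P_c ≤ 1015 − 56.60 = 958.40, so the highest integer P_c is 958 hPa.

958 hPa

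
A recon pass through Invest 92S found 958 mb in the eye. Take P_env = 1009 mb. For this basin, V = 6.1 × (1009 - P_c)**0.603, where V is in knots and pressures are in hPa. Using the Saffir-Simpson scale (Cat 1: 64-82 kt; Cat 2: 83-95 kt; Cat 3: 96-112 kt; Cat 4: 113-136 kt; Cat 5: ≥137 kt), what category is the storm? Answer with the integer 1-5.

ΔP = 1009 − 958 = 51 mb.
V ≈ 6.1 × 51^0.603 = 6.1 × 10.71 ≈ 65 kt.
65 kt falls in the Category 1 band.

1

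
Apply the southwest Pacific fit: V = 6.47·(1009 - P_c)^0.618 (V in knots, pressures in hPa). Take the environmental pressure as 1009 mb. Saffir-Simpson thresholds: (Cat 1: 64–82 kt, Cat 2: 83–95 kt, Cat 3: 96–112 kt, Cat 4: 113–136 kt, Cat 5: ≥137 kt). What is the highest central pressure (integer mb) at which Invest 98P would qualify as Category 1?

Category 1 begins at V = 64 kt.
Required ΔP = (64/6.47)^(1/0.618) = 9.892^1.618 ≈ 40.78 mb.
P_c ≤ 1009 − 40.78 = 968.22, so the highest integer P_c is 968 mb.

968 mb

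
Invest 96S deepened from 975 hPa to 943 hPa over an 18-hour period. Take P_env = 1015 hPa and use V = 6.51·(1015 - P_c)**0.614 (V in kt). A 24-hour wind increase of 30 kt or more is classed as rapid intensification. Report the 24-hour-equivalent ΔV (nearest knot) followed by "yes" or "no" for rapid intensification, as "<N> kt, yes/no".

V₁: ΔP = 40, V ≈ 6.51 × 40^0.614 ≈ 62.70 kt.
V₂: ΔP = 72, V ≈ 6.51 × 72^0.614 ≈ 89.95 kt.
ΔV over 18 h = 27.25 kt → 24 h equivalent = 27.25 × 24/18 ≈ 36.33 kt.
36 kt ≥ 30 kt ⇒ rapid intensification.

36 kt, yes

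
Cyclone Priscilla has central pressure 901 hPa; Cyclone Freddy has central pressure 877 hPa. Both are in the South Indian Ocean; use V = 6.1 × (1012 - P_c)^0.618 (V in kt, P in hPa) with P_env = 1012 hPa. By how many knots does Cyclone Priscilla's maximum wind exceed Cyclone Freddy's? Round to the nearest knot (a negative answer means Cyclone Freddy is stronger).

-14 kt

Cyclone Priscilla: ΔP = 111; V ≈ 6.1 × 111^0.618 ≈ 112.03 kt.
Cyclone Freddy: ΔP = 135; V ≈ 6.1 × 135^0.618 ≈ 126.44 kt.
Difference ≈ 112.03 − 126.44 = -14.41 → -14 kt.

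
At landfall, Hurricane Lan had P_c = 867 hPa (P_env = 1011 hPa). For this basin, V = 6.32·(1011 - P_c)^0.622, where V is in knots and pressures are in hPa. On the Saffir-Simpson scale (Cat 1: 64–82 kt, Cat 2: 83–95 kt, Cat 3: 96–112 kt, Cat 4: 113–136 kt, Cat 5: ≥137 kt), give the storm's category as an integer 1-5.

5

ΔP = 1011 − 867 = 144 hPa.
V ≈ 6.32 × 144^0.622 = 6.32 × 22.00 ≈ 139 kt.
139 kt falls in the Category 5 band.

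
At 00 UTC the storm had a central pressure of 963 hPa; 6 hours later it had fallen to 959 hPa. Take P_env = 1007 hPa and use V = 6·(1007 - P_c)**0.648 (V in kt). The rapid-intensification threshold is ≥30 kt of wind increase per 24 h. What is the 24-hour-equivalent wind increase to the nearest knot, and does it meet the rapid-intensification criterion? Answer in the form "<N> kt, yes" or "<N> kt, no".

16 kt, no

V₁: ΔP = 44, V ≈ 6 × 44^0.648 ≈ 69.68 kt.
V₂: ΔP = 48, V ≈ 6 × 48^0.648 ≈ 73.72 kt.
ΔV over 6 h = 4.04 kt → 24 h equivalent = 4.04 × 24/6 ≈ 16.16 kt.
16 kt < 30 kt ⇒ not rapid intensification.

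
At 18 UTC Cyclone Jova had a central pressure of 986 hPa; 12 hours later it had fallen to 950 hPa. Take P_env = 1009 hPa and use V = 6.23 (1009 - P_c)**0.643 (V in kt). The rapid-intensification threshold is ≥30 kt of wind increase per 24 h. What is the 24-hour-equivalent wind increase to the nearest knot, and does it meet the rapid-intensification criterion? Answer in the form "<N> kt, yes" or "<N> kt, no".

78 kt, yes

V₁: ΔP = 23, V ≈ 6.23 × 23^0.643 ≈ 46.78 kt.
V₂: ΔP = 59, V ≈ 6.23 × 59^0.643 ≈ 85.73 kt.
ΔV over 12 h = 38.95 kt → 24 h equivalent = 38.95 × 24/12 ≈ 77.90 kt.
78 kt ≥ 30 kt ⇒ rapid intensification.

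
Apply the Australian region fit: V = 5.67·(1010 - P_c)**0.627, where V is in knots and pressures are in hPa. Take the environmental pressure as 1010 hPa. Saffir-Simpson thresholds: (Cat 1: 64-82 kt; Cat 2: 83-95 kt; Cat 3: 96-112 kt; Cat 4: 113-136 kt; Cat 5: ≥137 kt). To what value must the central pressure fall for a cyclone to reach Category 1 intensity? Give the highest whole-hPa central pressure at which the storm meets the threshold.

962 hPa

Category 1 begins at V = 64 kt.
Required ΔP = (64/5.67)^(1/0.627) = 11.287^1.595 ≈ 47.73 hPa.
P_c ≤ 1010 − 47.73 = 962.27, so the highest integer P_c is 962 hPa.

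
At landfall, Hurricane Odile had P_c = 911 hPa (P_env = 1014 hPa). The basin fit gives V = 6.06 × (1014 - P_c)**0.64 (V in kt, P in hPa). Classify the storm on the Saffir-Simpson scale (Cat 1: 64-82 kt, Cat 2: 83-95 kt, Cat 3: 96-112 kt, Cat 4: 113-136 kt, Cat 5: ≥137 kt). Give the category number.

4

ΔP = 1014 − 911 = 103 hPa.
V ≈ 6.06 × 103^0.64 = 6.06 × 19.42 ≈ 118 kt.
118 kt falls in the Category 4 band.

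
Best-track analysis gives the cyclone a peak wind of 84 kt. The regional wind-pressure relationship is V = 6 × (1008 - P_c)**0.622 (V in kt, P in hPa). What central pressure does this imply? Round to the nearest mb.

938 mb

ΔP = (V / 6)^(1/0.622) = (84/6)^1.608.
84/6 = 14.000; 14.000^1.608 ≈ 69.61 mb.
P_c = 1008 − 69.61 = 938.39 ≈ 938 mb.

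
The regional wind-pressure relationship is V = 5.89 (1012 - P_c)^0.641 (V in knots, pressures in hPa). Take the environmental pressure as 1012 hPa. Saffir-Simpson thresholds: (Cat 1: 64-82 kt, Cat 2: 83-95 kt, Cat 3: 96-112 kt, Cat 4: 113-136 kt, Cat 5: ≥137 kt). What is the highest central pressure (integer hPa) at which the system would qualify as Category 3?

934 hPa

Category 3 begins at V = 96 kt.
Required ΔP = (96/5.89)^(1/0.641) = 16.299^1.560 ≈ 77.81 hPa.
P_c ≤ 1012 − 77.81 = 934.19, so the highest integer P_c is 934 hPa.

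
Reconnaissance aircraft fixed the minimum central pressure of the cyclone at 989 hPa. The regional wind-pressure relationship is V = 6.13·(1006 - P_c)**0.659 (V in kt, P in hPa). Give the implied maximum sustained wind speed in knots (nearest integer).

ΔP = 1006 − 989 = 17 hPa.
17^0.659 ≈ 6.469.
V ≈ 6.13 × 6.469 ≈ 39.7 kt.

40 kt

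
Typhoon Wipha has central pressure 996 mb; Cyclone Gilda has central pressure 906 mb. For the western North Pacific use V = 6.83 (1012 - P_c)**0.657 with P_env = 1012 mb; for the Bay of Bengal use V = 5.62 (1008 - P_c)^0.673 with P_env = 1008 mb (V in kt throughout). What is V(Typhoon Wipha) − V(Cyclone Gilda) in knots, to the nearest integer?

-84 kt

Typhoon Wipha: ΔP = 16; V ≈ 6.83 × 16^0.657 ≈ 42.22 kt.
Cyclone Gilda: ΔP = 102; V ≈ 5.62 × 102^0.673 ≈ 126.34 kt.
Difference ≈ 42.22 − 126.34 = -84.12 → -84 kt.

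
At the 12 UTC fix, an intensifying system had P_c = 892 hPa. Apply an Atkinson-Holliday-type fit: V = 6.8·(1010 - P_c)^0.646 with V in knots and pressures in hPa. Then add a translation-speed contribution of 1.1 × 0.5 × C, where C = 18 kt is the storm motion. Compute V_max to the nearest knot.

ΔP = 1010 − 892 = 118 hPa.
118^0.646 ≈ 21.799.
V ≈ 6.8 × 21.799 ≈ 148.2 kt.
Translation term: 1.1 × 0.5 × 18 = 9.9 kt.
Corrected V ≈ 158.1 kt → 158 kt.

158 kt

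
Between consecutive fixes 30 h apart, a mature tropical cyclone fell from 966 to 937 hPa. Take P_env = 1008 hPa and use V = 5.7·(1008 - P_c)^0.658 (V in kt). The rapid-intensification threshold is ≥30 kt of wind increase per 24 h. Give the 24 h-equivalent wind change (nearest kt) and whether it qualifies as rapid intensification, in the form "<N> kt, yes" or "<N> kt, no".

22 kt, no

V₁: ΔP = 42, V ≈ 5.7 × 42^0.658 ≈ 66.68 kt.
V₂: ΔP = 71, V ≈ 5.7 × 71^0.658 ≈ 94.19 kt.
ΔV over 30 h = 27.51 kt → 24 h equivalent = 27.51 × 24/30 ≈ 22.01 kt.
22 kt < 30 kt ⇒ not rapid intensification.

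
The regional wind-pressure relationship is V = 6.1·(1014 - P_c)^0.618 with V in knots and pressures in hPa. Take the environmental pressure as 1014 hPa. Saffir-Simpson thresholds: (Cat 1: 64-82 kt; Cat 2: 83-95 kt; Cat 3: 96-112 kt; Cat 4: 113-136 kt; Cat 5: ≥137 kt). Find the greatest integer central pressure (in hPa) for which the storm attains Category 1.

969 hPa

Category 1 begins at V = 64 kt.
Required ΔP = (64/6.1)^(1/0.618) = 10.492^1.618 ≈ 44.86 hPa.
P_c ≤ 1014 − 44.86 = 969.14, so the highest integer P_c is 969 hPa.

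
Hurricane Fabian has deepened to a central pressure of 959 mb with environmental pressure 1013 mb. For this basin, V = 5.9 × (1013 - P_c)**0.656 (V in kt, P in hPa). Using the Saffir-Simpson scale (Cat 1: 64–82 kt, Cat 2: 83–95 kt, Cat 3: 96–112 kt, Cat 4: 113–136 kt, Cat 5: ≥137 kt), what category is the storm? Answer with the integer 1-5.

1

ΔP = 1013 − 959 = 54 mb.
V ≈ 5.9 × 54^0.656 = 5.9 × 13.69 ≈ 81 kt.
81 kt falls in the Category 1 band.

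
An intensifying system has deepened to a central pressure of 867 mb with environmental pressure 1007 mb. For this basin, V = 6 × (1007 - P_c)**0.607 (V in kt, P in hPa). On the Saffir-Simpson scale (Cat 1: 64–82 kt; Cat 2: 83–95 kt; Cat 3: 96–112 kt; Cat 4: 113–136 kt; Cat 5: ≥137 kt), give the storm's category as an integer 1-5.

4

ΔP = 1007 − 867 = 140 mb.
V ≈ 6 × 140^0.607 = 6 × 20.08 ≈ 120 kt.
120 kt falls in the Category 4 band.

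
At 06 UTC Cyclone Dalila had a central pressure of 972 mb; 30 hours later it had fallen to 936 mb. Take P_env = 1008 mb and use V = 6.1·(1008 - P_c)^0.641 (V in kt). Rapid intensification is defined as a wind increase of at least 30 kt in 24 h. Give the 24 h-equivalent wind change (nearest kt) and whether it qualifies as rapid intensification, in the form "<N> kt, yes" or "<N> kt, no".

V₁: ΔP = 36, V ≈ 6.1 × 36^0.641 ≈ 60.66 kt.
V₂: ΔP = 72, V ≈ 6.1 × 72^0.641 ≈ 94.60 kt.
ΔV over 30 h = 33.94 kt → 24 h equivalent = 33.94 × 24/30 ≈ 27.15 kt.
27 kt < 30 kt ⇒ not rapid intensification.

27 kt, no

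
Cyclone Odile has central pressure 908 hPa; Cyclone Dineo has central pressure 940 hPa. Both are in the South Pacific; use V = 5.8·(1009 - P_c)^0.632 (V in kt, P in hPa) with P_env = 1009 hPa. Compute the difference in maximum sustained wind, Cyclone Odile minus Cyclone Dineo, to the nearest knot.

23 kt

Cyclone Odile: ΔP = 101; V ≈ 5.8 × 101^0.632 ≈ 107.19 kt.
Cyclone Dineo: ΔP = 69; V ≈ 5.8 × 69^0.632 ≈ 84.25 kt.
Difference ≈ 107.19 − 84.25 = 22.94 → 23 kt.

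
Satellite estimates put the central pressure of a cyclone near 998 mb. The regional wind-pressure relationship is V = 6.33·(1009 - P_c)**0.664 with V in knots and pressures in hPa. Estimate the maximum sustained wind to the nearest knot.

ΔP = 1009 − 998 = 11 mb.
11^0.664 ≈ 4.915.
V ≈ 6.33 × 4.915 ≈ 31.1 kt.

31 kt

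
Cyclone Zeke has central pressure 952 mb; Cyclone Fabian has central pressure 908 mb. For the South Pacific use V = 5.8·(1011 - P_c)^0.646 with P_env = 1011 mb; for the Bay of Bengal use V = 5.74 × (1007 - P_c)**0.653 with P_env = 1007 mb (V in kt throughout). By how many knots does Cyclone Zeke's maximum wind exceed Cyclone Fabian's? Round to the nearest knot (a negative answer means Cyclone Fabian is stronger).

-35 kt

Cyclone Zeke: ΔP = 59; V ≈ 5.8 × 59^0.646 ≈ 80.80 kt.
Cyclone Fabian: ΔP = 99; V ≈ 5.74 × 99^0.653 ≈ 115.36 kt.
Difference ≈ 80.80 − 115.36 = -34.56 → -35 kt.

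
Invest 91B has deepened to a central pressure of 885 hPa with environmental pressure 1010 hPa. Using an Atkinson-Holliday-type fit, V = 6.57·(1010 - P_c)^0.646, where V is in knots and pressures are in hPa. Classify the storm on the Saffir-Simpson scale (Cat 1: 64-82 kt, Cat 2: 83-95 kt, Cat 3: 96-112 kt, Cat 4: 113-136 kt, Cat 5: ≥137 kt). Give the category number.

5

ΔP = 1010 − 885 = 125 hPa.
V ≈ 6.57 × 125^0.646 = 6.57 × 22.63 ≈ 149 kt.
149 kt falls in the Category 5 band.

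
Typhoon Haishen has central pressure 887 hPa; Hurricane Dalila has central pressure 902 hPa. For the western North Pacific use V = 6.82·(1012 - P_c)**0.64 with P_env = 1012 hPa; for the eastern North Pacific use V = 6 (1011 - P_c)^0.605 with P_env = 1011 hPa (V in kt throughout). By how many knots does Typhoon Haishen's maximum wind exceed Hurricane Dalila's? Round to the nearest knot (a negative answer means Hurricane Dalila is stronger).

Typhoon Haishen: ΔP = 125; V ≈ 6.82 × 125^0.64 ≈ 149.90 kt.
Hurricane Dalila: ΔP = 109; V ≈ 6 × 109^0.605 ≈ 102.52 kt.
Difference ≈ 149.90 − 102.52 = 47.38 → 47 kt.

47 kt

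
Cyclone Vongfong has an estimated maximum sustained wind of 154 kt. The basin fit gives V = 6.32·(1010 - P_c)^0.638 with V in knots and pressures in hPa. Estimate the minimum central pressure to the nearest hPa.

861 hPa

ΔP = (V / 6.32)^(1/0.638) = (154/6.32)^1.567.
154/6.32 = 24.367; 24.367^1.567 ≈ 149.17 hPa.
P_c = 1010 − 149.17 = 860.83 ≈ 861 hPa.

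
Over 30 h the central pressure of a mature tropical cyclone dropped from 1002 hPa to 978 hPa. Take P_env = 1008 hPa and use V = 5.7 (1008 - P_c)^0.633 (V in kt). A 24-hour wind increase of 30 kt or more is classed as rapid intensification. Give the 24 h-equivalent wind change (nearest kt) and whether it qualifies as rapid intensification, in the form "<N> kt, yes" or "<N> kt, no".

25 kt, no

V₁: ΔP = 6, V ≈ 5.7 × 6^0.633 ≈ 17.72 kt.
V₂: ΔP = 30, V ≈ 5.7 × 30^0.633 ≈ 49.08 kt.
ΔV over 30 h = 31.36 kt → 24 h equivalent = 31.36 × 24/30 ≈ 25.09 kt.
25 kt < 30 kt ⇒ not rapid intensification.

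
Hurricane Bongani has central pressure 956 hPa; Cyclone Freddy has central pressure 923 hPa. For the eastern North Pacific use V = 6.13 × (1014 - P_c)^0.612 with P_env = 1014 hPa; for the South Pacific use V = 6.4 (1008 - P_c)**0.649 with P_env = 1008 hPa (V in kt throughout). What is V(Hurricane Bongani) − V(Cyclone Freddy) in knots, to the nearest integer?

-41 kt

Hurricane Bongani: ΔP = 58; V ≈ 6.13 × 58^0.612 ≈ 73.57 kt.
Cyclone Freddy: ΔP = 85; V ≈ 6.4 × 85^0.649 ≈ 114.39 kt.
Difference ≈ 73.57 − 114.39 = -40.82 → -41 kt.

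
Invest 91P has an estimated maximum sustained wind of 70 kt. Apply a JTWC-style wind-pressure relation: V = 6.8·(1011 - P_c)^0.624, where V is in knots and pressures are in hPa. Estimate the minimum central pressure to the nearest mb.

ΔP = (V / 6.8)^(1/0.624) = (70/6.8)^1.603.
70/6.8 = 10.294; 10.294^1.603 ≈ 41.95 mb.
P_c = 1011 − 41.95 = 969.05 ≈ 969 mb.

969 mb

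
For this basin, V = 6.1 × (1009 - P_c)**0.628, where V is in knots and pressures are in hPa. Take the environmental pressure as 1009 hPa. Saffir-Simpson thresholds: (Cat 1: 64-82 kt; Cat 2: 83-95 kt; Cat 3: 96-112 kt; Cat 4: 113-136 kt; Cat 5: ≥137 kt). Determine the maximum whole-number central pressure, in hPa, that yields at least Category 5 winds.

867 hPa

Category 5 begins at V = 137 kt.
Required ΔP = (137/6.1)^(1/0.628) = 22.459^1.592 ≈ 141.87 hPa.
P_c ≤ 1009 − 141.87 = 867.13, so the highest integer P_c is 867 hPa.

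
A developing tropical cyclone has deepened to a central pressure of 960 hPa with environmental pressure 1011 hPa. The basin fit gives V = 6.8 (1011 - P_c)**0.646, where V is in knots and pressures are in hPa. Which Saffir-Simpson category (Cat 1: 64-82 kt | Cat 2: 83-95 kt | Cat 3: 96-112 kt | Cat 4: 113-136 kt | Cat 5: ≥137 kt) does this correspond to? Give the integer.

2

ΔP = 1011 − 960 = 51 hPa.
V ≈ 6.8 × 51^0.646 = 6.8 × 12.68 ≈ 86 kt.
86 kt falls in the Category 2 band.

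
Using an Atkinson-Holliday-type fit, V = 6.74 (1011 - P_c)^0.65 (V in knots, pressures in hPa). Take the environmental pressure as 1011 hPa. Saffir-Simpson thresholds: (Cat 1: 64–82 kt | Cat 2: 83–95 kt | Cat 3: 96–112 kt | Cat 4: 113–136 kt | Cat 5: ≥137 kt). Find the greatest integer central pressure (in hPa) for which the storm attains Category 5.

908 hPa

Category 5 begins at V = 137 kt.
Required ΔP = (137/6.74)^(1/0.65) = 20.326^1.538 ≈ 102.90 hPa.
P_c ≤ 1011 − 102.90 = 908.10, so the highest integer P_c is 908 hPa.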